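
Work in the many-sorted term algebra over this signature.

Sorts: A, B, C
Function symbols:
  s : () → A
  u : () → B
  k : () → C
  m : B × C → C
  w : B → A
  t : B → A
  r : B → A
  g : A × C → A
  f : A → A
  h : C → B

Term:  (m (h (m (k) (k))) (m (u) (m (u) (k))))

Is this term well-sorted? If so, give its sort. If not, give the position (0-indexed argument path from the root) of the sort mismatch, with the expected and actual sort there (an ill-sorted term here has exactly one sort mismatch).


      (k) : C
      (k) : C
    (m (k) (k)) : ✗ arg 0 at [0, 0, 0] has sort C, expected B
    (u) : B
      (u) : B
      (k) : C
    (m (u) (k)) : C
  (m (u) (m (u) (k))) : C

ill-sorted at position [0, 0, 0]: expected B, got C


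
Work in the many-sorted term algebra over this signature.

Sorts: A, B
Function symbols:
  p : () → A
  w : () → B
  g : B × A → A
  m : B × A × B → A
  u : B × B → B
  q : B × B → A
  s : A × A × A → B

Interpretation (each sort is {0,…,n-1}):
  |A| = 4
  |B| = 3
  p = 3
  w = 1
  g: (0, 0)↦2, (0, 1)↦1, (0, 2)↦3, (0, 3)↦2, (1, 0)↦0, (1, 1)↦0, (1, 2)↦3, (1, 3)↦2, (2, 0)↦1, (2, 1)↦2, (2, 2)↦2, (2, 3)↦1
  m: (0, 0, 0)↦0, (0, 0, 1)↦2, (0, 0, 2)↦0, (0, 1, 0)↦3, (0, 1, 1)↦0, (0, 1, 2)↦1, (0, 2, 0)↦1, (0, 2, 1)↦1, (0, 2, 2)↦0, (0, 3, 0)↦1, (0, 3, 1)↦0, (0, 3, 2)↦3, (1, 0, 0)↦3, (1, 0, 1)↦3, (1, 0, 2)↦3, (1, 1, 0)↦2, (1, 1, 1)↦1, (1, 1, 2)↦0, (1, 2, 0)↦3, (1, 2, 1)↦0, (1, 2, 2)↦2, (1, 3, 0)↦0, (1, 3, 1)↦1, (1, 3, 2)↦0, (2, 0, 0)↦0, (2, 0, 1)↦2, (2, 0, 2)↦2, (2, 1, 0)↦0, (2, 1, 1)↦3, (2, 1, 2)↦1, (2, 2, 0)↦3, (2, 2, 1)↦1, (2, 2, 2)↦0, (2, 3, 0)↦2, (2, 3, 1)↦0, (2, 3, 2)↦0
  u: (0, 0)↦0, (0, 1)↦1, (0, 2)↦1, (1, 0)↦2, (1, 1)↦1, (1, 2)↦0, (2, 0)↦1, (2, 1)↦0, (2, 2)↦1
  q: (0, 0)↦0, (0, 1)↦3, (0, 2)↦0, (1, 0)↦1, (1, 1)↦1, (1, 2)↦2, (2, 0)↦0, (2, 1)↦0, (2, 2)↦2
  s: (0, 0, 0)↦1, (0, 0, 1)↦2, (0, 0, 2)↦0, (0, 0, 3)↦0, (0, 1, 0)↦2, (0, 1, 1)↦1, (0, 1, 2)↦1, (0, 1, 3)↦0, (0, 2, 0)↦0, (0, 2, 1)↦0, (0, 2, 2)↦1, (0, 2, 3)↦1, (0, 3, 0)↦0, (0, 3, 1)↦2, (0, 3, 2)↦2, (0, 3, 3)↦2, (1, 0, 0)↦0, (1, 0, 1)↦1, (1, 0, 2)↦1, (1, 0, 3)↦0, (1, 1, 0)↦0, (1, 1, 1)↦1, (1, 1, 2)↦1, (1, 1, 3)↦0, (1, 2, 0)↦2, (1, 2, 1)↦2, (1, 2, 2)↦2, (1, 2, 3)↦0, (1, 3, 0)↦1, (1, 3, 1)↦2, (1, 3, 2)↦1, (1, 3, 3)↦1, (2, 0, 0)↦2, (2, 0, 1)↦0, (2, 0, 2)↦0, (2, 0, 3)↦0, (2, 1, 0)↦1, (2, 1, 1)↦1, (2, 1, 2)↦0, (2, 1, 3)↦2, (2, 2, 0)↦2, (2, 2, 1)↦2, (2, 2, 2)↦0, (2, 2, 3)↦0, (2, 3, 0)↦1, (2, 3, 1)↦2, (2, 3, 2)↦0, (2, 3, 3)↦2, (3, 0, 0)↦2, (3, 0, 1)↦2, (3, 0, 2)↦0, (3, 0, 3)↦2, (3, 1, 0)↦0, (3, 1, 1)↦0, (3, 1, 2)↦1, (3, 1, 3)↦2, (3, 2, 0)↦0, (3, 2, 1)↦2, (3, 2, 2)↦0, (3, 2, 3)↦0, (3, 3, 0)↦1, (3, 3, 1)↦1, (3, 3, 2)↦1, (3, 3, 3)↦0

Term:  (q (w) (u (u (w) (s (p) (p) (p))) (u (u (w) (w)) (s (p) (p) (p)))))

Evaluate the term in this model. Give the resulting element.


value = 1

  w = 1
  w = 1
  p = 3
  p = 3
  p = 3
  (s (p) (p) (p)) = s(3, 3, 3) = 0
  (u (w) (s (p) (p) (p))) = u(1, 0) = 2
  w = 1
  w = 1
  (u (w) (w)) = u(1, 1) = 1
  p = 3
  p = 3
  p = 3
  (s (p) (p) (p)) = s(3, 3, 3) = 0
  (u (u (w) (w)) (s (p) (p) (p))) = u(1, 0) = 2
  (u (u (w) (s (p) (p) (p))) (u (u (w) (w)) (s (p) (p) (p)))) = u(2, 2) = 1
  (q (w) (u (u (w) (s (p) (p) (p))) (u (u (w) (w)) (s (p) (p) (p))))) = q(1, 1) = 1


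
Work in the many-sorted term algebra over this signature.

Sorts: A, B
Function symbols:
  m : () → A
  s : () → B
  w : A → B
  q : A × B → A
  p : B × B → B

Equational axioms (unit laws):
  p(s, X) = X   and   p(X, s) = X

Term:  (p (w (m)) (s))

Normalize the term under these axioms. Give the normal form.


normal form = (w (m))

1. (p (w (m)) (s))  →  (w (m))


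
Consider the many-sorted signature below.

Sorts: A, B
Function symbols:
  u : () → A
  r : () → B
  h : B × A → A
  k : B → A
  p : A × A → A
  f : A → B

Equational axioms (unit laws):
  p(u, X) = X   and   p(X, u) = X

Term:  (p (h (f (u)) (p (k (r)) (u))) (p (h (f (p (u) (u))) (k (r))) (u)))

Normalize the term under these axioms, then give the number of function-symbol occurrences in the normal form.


1. (p (h (f (u)) (p (k (r)) (u))) (p (h (f (p (u) (u))) (k (r))) (u)))  →  (p (h (f (u)) (k (r))) (p (h (f (p (u) (u))) (k (r))) (u)))
2. (p (h (f (u)) (k (r))) (p (h (f (p (u) (u))) (k (r))) (u)))  →  (p (h (f (u)) (k (r))) (h (f (p (u) (u))) (k (r))))
3. (p (h (f (u)) (k (r))) (h (f (p (u) (u))) (k (r))))  →  (p (h (f (u)) (k (r))) (h (f (u)) (k (r))))
normal form: (p (h (f (u)) (k (r))) (h (f (u)) (k (r))))

size = 11


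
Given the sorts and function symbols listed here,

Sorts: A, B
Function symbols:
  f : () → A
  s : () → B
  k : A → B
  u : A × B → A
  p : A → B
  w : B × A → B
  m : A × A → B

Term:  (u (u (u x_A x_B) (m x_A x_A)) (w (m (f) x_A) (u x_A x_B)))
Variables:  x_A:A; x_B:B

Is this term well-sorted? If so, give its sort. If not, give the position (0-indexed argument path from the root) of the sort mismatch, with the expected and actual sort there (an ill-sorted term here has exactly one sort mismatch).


well-sorted; sort = A

      x_A : A
      x_B : B
    (u x_A x_B) : A
      x_A : A
      x_A : A
    (m x_A x_A) : B
  (u (u x_A x_B) (m x_A x_A)) : A
      (f) : A
      x_A : A
    (m (f) x_A) : B
      x_A : A
      x_B : B
    (u x_A x_B) : A
  (w (m (f) x_A) (u x_A x_B)) : B
(u (u (u x_A x_B) (m x_A x_A)) (w (m (f) x_A) (u x_A x_B))) : A


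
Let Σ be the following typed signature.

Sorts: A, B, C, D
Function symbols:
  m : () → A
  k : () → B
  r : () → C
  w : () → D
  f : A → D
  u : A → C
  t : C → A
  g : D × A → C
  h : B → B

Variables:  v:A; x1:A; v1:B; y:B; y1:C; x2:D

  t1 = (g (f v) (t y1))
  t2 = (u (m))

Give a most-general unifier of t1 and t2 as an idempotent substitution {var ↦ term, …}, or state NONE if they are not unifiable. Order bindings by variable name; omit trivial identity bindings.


head clash or occurs-check failure — not unifiable

NONE (not unifiable)


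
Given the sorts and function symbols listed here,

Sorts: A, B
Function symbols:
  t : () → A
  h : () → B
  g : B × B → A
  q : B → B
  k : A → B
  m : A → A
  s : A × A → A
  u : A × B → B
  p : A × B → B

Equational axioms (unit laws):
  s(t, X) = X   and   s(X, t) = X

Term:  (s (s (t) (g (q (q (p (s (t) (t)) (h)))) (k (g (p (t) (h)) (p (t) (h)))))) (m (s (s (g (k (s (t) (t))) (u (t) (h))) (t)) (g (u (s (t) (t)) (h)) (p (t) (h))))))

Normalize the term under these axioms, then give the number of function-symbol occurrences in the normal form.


1. (s (s (t) (g (q (q (p (s (t) (t)) (h)))) (k (g (p (t) (h)) (p (t) (h)))))) (m (s (s (g (k (s (t) (t))) (u (t) (h))) (t)) (g (u (s (t) (t)) (h)) (p (t) (h))))))  →  (s (g (q (q (p (s (t) (t)) (h)))) (k (g (p (t) (h)) (p (t) (h))))) (m (s (s (g (k (s (t) (t))) (u (t) (h))) (t)) (g (u (s (t) (t)) (h)) (p (t) (h))))))
2. (s (g (q (q (p (s (t) (t)) (h)))) (k (g (p (t) (h)) (p (t) (h))))) (m (s (s (g (k (s (t) (t))) (u (t) (h))) (t)) (g (u (s (t) (t)) (h)) (p (t) (h))))))  →  (s (g (q (q (p (t) (h)))) (k (g (p (t) (h)) (p (t) (h))))) (m (s (s (g (k (s (t) (t))) (u (t) (h))) (t)) (g (u (s (t) (t)) (h)) (p (t) (h))))))
3. (s (g (q (q (p (t) (h)))) (k (g (p (t) (h)) (p (t) (h))))) (m (s (s (g (k (s (t) (t))) (u (t) (h))) (t)) (g (u (s (t) (t)) (h)) (p (t) (h))))))  →  (s (g (q (q (p (t) (h)))) (k (g (p (t) (h)) (p (t) (h))))) (m (s (g (k (s (t) (t))) (u (t) (h))) (g (u (s (t) (t)) (h)) (p (t) (h))))))
4. (s (g (q (q (p (t) (h)))) (k (g (p (t) (h)) (p (t) (h))))) (m (s (g (k (s (t) (t))) (u (t) (h))) (g (u (s (t) (t)) (h)) (p (t) (h))))))  →  (s (g (q (q (p (t) (h)))) (k (g (p (t) (h)) (p (t) (h))))) (m (s (g (k (t)) (u (t) (h))) (g (u (s (t) (t)) (h)) (p (t) (h))))))
5. (s (g (q (q (p (t) (h)))) (k (g (p (t) (h)) (p (t) (h))))) (m (s (g (k (t)) (u (t) (h))) (g (u (s (t) (t)) (h)) (p (t) (h))))))  →  (s (g (q (q (p (t) (h)))) (k (g (p (t) (h)) (p (t) (h))))) (m (s (g (k (t)) (u (t) (h))) (g (u (t) (h)) (p (t) (h))))))
normal form: (s (g (q (q (p (t) (h)))) (k (g (p (t) (h)) (p (t) (h))))) (m (s (g (k (t)) (u (t) (h))) (g (u (t) (h)) (p (t) (h))))))

size = 30


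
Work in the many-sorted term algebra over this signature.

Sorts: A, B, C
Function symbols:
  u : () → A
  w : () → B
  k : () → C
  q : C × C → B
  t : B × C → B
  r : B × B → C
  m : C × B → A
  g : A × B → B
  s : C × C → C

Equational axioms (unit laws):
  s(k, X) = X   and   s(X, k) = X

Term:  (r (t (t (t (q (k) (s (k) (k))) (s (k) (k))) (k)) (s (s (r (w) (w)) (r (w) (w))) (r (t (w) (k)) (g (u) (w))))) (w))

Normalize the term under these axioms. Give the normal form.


1. (r (t (t (t (q (k) (s (k) (k))) (s (k) (k))) (k)) (s (s (r (w) (w)) (r (w) (w))) (r (t (w) (k)) (g (u) (w))))) (w))  →  (r (t (t (t (q (k) (k)) (s (k) (k))) (k)) (s (s (r (w) (w)) (r (w) (w))) (r (t (w) (k)) (g (u) (w))))) (w))
2. (r (t (t (t (q (k) (k)) (s (k) (k))) (k)) (s (s (r (w) (w)) (r (w) (w))) (r (t (w) (k)) (g (u) (w))))) (w))  →  (r (t (t (t (q (k) (k)) (k)) (k)) (s (s (r (w) (w)) (r (w) (w))) (r (t (w) (k)) (g (u) (w))))) (w))

normal form = (r (t (t (t (q (k) (k)) (k)) (k)) (s (s (r (w) (w)) (r (w) (w))) (r (t (w) (k)) (g (u) (w))))) (w))


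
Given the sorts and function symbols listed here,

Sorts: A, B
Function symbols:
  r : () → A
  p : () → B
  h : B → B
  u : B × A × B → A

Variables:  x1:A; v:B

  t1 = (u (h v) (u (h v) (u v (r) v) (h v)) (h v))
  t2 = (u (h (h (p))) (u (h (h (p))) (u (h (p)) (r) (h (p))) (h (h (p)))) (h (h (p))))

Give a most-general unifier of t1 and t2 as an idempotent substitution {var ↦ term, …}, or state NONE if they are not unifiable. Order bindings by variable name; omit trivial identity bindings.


{v ↦ (h (p))}


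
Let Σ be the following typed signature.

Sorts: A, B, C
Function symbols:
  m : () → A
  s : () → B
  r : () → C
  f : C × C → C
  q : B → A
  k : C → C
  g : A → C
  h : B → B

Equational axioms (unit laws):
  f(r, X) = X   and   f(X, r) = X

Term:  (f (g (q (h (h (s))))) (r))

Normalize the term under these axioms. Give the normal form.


normal form = (g (q (h (h (s)))))

1. (f (g (q (h (h (s))))) (r))  →  (g (q (h (h (s)))))


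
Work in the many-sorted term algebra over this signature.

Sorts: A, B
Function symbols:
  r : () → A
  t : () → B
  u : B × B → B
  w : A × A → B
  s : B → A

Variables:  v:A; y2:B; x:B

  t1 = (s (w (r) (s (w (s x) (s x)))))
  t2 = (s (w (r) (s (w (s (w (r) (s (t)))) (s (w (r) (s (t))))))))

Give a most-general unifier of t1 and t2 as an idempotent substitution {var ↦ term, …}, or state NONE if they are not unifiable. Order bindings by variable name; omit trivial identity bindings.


{x ↦ (w (r) (s (t)))}


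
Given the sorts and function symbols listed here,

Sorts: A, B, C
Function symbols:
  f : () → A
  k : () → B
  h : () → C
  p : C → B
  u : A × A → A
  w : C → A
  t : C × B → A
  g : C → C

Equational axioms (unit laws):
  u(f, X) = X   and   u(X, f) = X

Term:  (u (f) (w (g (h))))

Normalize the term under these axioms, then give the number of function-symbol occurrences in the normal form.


size = 3

1. (u (f) (w (g (h))))  →  (w (g (h)))
normal form: (w (g (h)))


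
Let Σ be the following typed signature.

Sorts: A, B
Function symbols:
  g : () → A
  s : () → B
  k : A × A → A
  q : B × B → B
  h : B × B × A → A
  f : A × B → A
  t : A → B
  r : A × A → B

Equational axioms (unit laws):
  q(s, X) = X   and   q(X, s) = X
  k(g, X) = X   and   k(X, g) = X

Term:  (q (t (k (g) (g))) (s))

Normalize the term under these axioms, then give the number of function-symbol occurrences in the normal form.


size = 2

1. (q (t (k (g) (g))) (s))  →  (t (k (g) (g)))
2. (t (k (g) (g)))  →  (t (g))
normal form: (t (g))


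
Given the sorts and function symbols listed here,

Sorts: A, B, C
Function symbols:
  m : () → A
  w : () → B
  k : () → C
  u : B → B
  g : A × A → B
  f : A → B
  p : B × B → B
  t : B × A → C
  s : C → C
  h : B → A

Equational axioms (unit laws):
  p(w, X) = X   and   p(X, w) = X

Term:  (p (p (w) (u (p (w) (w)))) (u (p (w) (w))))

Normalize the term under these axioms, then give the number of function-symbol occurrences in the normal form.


1. (p (p (w) (u (p (w) (w)))) (u (p (w) (w))))  →  (p (u (p (w) (w))) (u (p (w) (w))))
2. (p (u (p (w) (w))) (u (p (w) (w))))  →  (p (u (w)) (u (p (w) (w))))
3. (p (u (w)) (u (p (w) (w))))  →  (p (u (w)) (u (w)))
normal form: (p (u (w)) (u (w)))

size = 5


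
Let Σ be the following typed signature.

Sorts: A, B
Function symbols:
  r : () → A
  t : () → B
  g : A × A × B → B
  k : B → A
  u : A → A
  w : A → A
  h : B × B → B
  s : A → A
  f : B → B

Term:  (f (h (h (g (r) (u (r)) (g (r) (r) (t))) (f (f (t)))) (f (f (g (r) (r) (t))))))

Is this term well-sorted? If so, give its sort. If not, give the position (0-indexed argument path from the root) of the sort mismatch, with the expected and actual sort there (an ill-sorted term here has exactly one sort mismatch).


        (r) : A
          (r) : A
        (u (r)) : A
          (r) : A
          (r) : A
          (t) : B
        (g (r) (r) (t)) : B
      (g (r) (u (r)) (g (r) (r) (t))) : B
          (t) : B
        (f (t)) : B
      (f (f (t))) : B
    (h (g (r) (u (r)) (g (r) (r) (t))) (f (f (t)))) : B
          (r) : A
          (r) : A
          (t) : B
        (g (r) (r) (t)) : B
      (f (g (r) (r) (t))) : B
    (f (f (g (r) (r) (t)))) : B
  (h (h (g (r) (u (r)) (g (r) (r) (t))) (f (f (t)))) (f (f (g (r) (r) (t))))) : B
(f (h (h (g (r) (u (r)) (g (r) (r) (t))) (f (f (t)))) (f (f (g (r) (r) (t)))))) : B

well-sorted; sort = B


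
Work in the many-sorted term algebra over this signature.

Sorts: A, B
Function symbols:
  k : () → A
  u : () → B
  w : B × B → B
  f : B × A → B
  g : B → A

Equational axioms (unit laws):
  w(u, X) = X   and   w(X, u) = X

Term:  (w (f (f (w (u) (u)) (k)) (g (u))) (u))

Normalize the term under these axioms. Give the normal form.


normal form = (f (f (u) (k)) (g (u)))

1. (w (f (f (w (u) (u)) (k)) (g (u))) (u))  →  (f (f (w (u) (u)) (k)) (g (u)))
2. (f (f (w (u) (u)) (k)) (g (u)))  →  (f (f (u) (k)) (g (u)))


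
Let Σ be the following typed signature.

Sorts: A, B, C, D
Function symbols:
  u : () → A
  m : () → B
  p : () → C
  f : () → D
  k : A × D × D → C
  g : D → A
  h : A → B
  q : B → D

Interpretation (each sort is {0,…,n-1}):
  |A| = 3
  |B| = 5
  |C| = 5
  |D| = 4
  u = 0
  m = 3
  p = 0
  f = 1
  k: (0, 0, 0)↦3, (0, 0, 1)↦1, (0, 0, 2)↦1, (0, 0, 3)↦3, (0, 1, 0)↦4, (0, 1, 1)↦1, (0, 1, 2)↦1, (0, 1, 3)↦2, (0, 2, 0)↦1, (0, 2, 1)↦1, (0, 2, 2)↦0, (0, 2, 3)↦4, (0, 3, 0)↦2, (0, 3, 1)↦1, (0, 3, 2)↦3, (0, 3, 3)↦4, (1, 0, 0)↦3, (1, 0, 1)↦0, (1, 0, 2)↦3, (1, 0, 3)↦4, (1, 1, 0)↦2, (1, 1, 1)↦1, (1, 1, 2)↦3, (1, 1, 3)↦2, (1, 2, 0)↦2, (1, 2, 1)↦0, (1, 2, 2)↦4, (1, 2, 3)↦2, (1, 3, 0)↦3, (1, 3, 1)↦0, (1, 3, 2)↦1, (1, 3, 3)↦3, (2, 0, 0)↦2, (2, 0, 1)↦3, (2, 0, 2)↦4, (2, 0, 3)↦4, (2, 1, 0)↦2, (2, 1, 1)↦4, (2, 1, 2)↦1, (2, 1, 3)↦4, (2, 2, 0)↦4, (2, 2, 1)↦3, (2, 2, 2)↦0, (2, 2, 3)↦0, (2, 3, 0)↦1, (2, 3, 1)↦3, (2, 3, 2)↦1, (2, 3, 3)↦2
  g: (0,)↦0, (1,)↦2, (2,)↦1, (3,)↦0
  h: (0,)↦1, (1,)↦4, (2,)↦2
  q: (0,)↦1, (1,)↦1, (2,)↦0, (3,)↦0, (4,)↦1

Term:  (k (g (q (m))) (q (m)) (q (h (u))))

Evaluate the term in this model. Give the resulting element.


  m = 3
  (q (m)) = q(3,) = 0
  (g (q (m))) = g(0,) = 0
  m = 3
  (q (m)) = q(3,) = 0
  u = 0
  (h (u)) = h(0,) = 1
  (q (h (u))) = q(1,) = 1
  (k (g (q (m))) (q (m)) (q (h (u)))) = k(0, 0, 1) = 1

value = 1


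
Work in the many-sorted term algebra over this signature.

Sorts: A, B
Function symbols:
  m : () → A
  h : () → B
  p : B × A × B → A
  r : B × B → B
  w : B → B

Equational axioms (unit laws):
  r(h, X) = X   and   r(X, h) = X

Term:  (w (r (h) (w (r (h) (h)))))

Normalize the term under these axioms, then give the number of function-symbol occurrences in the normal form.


1. (w (r (h) (w (r (h) (h)))))  →  (w (w (r (h) (h))))
2. (w (w (r (h) (h))))  →  (w (w (h)))
normal form: (w (w (h)))

size = 3


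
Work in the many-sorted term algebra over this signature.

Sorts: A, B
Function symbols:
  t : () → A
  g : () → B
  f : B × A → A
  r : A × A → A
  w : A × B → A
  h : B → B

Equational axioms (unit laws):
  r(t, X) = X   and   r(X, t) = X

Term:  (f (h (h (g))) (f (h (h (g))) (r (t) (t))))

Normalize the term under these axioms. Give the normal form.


normal form = (f (h (h (g))) (f (h (h (g))) (t)))

1. (f (h (h (g))) (f (h (h (g))) (r (t) (t))))  →  (f (h (h (g))) (f (h (h (g))) (t)))


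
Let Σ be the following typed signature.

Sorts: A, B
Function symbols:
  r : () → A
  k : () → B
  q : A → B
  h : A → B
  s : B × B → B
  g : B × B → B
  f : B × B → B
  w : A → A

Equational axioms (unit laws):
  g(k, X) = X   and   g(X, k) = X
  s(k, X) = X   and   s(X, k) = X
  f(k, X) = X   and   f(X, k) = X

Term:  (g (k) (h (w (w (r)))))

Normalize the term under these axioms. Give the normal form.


normal form = (h (w (w (r))))

1. (g (k) (h (w (w (r)))))  →  (h (w (w (r))))


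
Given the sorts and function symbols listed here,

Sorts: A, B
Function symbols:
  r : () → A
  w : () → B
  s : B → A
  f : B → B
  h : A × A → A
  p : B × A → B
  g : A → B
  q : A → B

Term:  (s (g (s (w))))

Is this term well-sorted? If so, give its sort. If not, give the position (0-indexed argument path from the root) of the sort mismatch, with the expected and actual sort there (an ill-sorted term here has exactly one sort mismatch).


      (w) : B
    (s (w)) : A
  (g (s (w))) : B
(s (g (s (w)))) : A

well-sorted; sort = A


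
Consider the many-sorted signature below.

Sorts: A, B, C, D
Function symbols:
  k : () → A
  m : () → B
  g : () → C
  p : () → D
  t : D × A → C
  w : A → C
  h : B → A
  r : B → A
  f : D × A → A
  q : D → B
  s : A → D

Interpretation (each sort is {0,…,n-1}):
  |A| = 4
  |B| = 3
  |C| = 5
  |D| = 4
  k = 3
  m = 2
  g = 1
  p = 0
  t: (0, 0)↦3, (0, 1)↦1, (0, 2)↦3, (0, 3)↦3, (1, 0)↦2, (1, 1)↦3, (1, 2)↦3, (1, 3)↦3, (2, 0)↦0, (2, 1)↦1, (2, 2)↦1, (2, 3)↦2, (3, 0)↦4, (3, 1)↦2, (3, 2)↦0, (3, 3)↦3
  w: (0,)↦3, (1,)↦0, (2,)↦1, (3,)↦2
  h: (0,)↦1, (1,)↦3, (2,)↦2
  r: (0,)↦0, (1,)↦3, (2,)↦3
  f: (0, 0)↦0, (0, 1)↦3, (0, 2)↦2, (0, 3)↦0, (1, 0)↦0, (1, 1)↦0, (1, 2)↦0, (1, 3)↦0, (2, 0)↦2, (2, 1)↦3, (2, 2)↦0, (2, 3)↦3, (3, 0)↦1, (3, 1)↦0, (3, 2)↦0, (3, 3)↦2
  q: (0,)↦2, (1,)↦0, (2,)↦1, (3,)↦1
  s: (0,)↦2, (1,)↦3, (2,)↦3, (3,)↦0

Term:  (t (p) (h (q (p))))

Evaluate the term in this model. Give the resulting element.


value = 3

  p = 0
  p = 0
  (q (p)) = q(0,) = 2
  (h (q (p))) = h(2,) = 2
  (t (p) (h (q (p)))) = t(0, 2) = 3


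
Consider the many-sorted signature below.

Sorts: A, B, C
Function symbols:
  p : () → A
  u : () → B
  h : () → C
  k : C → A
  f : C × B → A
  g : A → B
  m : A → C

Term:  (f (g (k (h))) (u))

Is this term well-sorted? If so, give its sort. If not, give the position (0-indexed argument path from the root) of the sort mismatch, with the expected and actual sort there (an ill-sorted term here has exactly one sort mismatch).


ill-sorted at position [0]: expected C, got B

      (h) : C
    (k (h)) : A
  (g (k (h))) : B
  (u) : B
(f (g (k (h))) (u)) : ✗ arg 0 at [0] has sort B, expected C


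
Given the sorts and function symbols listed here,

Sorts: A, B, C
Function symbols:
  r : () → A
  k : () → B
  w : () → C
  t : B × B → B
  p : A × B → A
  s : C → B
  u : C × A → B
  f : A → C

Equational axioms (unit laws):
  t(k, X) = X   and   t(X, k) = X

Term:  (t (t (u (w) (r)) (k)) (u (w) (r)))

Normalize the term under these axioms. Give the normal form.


1. (t (t (u (w) (r)) (k)) (u (w) (r)))  →  (t (u (w) (r)) (u (w) (r)))

normal form = (t (u (w) (r)) (u (w) (r)))


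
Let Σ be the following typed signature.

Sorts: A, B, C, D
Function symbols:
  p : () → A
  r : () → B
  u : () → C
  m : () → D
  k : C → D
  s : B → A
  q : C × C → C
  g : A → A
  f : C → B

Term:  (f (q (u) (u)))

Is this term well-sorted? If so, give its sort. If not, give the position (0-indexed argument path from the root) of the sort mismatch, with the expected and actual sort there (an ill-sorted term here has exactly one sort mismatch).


well-sorted; sort = B

    (u) : C
    (u) : C
  (q (u) (u)) : C
(f (q (u) (u))) : B


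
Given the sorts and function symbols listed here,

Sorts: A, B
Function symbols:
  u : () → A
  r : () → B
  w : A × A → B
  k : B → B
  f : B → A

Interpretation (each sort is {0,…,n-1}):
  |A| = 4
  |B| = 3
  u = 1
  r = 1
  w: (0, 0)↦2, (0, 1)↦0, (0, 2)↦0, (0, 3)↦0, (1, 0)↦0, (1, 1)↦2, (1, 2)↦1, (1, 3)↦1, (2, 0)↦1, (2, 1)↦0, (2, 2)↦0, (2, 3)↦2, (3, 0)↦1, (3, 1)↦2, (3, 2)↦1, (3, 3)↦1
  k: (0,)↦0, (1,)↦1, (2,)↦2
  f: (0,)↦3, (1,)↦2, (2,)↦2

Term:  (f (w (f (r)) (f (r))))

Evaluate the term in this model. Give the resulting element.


value = 3

  r = 1
  (f (r)) = f(1,) = 2
  r = 1
  (f (r)) = f(1,) = 2
  (w (f (r)) (f (r))) = w(2, 2) = 0
  (f (w (f (r)) (f (r)))) = f(0,) = 3


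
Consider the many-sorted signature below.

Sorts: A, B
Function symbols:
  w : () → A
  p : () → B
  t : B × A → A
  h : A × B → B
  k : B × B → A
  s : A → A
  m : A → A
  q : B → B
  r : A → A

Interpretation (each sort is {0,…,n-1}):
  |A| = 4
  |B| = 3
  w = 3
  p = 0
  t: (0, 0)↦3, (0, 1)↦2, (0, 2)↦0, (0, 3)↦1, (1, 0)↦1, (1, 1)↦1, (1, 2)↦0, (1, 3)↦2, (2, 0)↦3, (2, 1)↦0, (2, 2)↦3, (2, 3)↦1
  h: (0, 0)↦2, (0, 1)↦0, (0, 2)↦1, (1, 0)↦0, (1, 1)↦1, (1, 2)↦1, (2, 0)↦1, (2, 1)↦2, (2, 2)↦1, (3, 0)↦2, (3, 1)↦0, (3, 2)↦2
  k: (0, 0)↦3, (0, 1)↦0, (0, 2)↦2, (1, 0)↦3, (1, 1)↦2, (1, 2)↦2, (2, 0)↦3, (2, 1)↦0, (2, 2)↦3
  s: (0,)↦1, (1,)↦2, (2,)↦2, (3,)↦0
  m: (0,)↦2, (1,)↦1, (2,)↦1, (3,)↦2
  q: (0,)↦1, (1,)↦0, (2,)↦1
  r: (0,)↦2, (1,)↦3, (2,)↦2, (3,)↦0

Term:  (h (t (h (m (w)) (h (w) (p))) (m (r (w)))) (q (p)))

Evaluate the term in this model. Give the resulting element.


value = 0

  w = 3
  (m (w)) = m(3,) = 2
  w = 3
  p = 0
  (h (w) (p)) = h(3, 0) = 2
  (h (m (w)) (h (w) (p))) = h(2, 2) = 1
  w = 3
  (r (w)) = r(3,) = 0
  (m (r (w))) = m(0,) = 2
  (t (h (m (w)) (h (w) (p))) (m (r (w)))) = t(1, 2) = 0
  p = 0
  (q (p)) = q(0,) = 1
  (h (t (h (m (w)) (h (w) (p))) (m (r (w)))) (q (p))) = h(0, 1) = 0


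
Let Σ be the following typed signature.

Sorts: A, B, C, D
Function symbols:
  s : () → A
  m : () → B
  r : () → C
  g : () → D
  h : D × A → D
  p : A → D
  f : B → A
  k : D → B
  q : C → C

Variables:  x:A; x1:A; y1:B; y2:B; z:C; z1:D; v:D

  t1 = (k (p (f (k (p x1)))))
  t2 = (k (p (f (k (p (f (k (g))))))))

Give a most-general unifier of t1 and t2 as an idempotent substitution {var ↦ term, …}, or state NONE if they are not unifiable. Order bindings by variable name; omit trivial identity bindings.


{x1 ↦ (f (k (g)))}


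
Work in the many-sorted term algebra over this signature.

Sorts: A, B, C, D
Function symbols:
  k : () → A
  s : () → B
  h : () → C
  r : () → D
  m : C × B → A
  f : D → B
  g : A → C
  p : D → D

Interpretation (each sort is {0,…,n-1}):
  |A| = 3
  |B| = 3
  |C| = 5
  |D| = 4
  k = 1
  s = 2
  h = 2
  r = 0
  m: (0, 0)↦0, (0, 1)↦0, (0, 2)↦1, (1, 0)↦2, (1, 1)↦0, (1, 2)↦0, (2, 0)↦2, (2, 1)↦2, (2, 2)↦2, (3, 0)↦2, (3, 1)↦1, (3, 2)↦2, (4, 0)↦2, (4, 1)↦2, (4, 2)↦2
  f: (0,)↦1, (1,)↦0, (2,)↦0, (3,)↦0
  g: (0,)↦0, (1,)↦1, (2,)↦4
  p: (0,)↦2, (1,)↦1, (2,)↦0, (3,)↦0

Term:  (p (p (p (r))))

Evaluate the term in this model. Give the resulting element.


  r = 0
  (p (r)) = p(0,) = 2
  (p (p (r))) = p(2,) = 0
  (p (p (p (r)))) = p(0,) = 2

value = 2


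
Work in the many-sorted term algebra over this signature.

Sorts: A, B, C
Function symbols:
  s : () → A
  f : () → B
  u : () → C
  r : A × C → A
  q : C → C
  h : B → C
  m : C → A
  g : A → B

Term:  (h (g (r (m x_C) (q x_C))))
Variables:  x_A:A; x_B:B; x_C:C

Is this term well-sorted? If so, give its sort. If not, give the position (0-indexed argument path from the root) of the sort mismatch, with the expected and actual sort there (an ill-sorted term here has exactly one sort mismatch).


well-sorted; sort = C

        x_C : C
      (m x_C) : A
        x_C : C
      (q x_C) : C
    (r (m x_C) (q x_C)) : A
  (g (r (m x_C) (q x_C))) : B
(h (g (r (m x_C) (q x_C)))) : C


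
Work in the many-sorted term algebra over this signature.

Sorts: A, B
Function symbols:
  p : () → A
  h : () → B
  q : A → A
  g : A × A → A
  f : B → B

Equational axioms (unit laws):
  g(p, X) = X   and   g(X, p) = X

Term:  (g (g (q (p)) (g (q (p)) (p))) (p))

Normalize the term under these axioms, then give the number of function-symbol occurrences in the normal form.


1. (g (g (q (p)) (g (q (p)) (p))) (p))  →  (g (q (p)) (g (q (p)) (p)))
2. (g (q (p)) (g (q (p)) (p)))  →  (g (q (p)) (q (p)))
normal form: (g (q (p)) (q (p)))

size = 5


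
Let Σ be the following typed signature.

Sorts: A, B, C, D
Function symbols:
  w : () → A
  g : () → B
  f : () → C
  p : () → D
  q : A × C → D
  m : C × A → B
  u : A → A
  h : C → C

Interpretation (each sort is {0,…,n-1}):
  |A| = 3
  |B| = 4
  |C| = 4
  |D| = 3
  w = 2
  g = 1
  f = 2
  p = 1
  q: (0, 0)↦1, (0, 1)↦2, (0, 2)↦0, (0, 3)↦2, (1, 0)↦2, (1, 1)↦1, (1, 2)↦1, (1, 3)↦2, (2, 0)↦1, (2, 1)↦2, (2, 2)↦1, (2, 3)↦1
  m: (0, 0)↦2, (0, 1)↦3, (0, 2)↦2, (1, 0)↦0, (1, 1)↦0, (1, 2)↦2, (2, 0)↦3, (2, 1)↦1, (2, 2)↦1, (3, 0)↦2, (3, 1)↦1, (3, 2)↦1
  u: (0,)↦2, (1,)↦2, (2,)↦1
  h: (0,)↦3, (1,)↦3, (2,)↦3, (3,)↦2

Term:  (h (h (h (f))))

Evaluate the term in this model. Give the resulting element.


  f = 2
  (h (f)) = h(2,) = 3
  (h (h (f))) = h(3,) = 2
  (h (h (h (f)))) = h(2,) = 3

value = 3


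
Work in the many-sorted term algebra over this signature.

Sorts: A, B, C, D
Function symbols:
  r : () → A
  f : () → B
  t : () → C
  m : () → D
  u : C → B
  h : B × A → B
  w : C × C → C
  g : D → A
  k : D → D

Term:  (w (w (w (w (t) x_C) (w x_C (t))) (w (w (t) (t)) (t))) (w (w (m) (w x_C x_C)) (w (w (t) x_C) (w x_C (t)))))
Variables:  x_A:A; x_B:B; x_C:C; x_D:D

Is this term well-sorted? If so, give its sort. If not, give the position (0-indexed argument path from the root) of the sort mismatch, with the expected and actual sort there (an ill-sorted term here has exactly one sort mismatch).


ill-sorted at position [1, 0, 0]: expected C, got D

        (t) : C
        x_C : C
      (w (t) x_C) : C
        x_C : C
        (t) : C
      (w x_C (t)) : C
    (w (w (t) x_C) (w x_C (t))) : C
        (t) : C
        (t) : C
      (w (t) (t)) : C
      (t) : C
    (w (w (t) (t)) (t)) : C
  (w (w (w (t) x_C) (w x_C (t))) (w (w (t) (t)) (t))) : C
      (m) : D
        x_C : C
        x_C : C
      (w x_C x_C) : C
    (w (m) (w x_C x_C)) : ✗ arg 0 at [1, 0, 0] has sort D, expected C
        (t) : C
        x_C : C
      (w (t) x_C) : C
        x_C : C
        (t) : C
      (w x_C (t)) : C
    (w (w (t) x_C) (w x_C (t))) : C


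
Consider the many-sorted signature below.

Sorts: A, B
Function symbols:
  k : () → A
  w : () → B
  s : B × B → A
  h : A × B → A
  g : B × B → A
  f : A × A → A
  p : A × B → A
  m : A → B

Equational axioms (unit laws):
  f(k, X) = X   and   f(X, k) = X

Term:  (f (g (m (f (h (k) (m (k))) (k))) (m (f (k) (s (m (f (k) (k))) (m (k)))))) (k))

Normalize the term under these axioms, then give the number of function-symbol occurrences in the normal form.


size = 12

1. (f (g (m (f (h (k) (m (k))) (k))) (m (f (k) (s (m (f (k) (k))) (m (k)))))) (k))  →  (g (m (f (h (k) (m (k))) (k))) (m (f (k) (s (m (f (k) (k))) (m (k))))))
2. (g (m (f (h (k) (m (k))) (k))) (m (f (k) (s (m (f (k) (k))) (m (k))))))  →  (g (m (h (k) (m (k)))) (m (f (k) (s (m (f (k) (k))) (m (k))))))
3. (g (m (h (k) (m (k)))) (m (f (k) (s (m (f (k) (k))) (m (k))))))  →  (g (m (h (k) (m (k)))) (m (s (m (f (k) (k))) (m (k)))))
4. (g (m (h (k) (m (k)))) (m (s (m (f (k) (k))) (m (k)))))  →  (g (m (h (k) (m (k)))) (m (s (m (k)) (m (k)))))
normal form: (g (m (h (k) (m (k)))) (m (s (m (k)) (m (k)))))


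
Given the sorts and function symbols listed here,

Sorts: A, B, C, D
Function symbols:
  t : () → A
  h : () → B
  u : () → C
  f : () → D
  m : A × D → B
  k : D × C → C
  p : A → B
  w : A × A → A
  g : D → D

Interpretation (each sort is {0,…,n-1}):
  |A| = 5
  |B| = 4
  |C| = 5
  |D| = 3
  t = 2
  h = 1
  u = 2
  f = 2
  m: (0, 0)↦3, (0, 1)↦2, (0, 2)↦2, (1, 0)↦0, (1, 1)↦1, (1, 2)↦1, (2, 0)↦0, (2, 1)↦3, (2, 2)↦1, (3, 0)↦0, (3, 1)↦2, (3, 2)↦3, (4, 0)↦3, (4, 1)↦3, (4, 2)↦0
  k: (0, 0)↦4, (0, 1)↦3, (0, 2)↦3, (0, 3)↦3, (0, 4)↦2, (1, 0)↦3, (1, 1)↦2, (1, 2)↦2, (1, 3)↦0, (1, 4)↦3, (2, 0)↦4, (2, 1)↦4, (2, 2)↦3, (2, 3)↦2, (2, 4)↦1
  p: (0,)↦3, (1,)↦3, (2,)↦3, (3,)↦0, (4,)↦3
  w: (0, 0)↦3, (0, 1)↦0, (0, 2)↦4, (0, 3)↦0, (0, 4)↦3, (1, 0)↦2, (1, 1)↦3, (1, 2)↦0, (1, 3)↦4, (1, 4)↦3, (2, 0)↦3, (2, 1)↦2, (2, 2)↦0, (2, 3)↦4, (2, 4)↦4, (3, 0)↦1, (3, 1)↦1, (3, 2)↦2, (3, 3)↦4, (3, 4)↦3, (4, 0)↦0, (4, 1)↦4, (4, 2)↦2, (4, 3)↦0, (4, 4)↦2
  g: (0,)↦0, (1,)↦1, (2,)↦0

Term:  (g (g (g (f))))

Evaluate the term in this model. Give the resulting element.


value = 0

  f = 2
  (g (f)) = g(2,) = 0
  (g (g (f))) = g(0,) = 0
  (g (g (g (f)))) = g(0,) = 0


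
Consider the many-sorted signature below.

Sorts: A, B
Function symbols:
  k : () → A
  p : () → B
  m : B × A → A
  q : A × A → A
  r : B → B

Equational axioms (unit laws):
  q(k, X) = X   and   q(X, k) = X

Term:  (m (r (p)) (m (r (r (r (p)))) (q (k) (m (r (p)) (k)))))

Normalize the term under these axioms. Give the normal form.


normal form = (m (r (p)) (m (r (r (r (p)))) (m (r (p)) (k))))

1. (m (r (p)) (m (r (r (r (p)))) (q (k) (m (r (p)) (k)))))  →  (m (r (p)) (m (r (r (r (p)))) (m (r (p)) (k))))


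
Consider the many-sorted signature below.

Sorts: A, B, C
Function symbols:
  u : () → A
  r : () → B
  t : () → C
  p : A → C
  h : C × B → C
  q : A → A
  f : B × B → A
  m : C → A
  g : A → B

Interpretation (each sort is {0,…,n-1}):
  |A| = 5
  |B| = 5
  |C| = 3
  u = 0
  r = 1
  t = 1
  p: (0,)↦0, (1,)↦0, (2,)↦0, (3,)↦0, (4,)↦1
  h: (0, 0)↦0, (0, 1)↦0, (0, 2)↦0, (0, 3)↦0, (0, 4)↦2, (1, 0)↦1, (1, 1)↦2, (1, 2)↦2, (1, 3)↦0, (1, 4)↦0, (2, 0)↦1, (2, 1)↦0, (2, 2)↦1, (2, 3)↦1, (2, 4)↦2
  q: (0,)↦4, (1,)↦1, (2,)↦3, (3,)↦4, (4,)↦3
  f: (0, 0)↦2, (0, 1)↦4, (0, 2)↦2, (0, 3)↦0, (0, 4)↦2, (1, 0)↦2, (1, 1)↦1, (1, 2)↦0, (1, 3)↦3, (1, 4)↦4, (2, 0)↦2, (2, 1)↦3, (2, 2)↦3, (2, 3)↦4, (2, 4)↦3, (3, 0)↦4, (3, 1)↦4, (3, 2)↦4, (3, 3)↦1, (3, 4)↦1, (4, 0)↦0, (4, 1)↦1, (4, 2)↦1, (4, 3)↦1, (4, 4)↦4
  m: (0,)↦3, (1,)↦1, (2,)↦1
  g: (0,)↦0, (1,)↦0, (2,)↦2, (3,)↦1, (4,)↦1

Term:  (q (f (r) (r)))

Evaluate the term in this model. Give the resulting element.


value = 1

  r = 1
  r = 1
  (f (r) (r)) = f(1, 1) = 1
  (q (f (r) (r))) = q(1,) = 1


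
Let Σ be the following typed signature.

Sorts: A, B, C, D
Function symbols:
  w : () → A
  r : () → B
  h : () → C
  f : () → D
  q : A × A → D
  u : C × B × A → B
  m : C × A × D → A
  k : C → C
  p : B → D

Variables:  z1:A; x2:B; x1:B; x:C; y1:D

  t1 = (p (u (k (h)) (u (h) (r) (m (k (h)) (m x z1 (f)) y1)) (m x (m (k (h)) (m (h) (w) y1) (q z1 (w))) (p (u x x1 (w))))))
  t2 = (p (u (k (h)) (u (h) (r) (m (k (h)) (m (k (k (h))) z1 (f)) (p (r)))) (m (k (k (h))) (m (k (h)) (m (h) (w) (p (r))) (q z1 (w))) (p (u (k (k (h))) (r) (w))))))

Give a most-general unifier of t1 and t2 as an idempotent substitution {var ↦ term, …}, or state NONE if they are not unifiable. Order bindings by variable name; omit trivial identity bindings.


{x ↦ (k (k (h))), x1 ↦ (r), y1 ↦ (p (r))}


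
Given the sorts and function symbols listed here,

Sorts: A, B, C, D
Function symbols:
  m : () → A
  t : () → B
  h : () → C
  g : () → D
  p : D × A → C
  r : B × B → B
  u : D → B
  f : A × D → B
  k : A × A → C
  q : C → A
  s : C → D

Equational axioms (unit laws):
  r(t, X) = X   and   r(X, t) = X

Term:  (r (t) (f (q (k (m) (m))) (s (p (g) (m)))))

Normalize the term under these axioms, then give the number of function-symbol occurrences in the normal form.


1. (r (t) (f (q (k (m) (m))) (s (p (g) (m)))))  →  (f (q (k (m) (m))) (s (p (g) (m))))
normal form: (f (q (k (m) (m))) (s (p (g) (m))))

size = 9


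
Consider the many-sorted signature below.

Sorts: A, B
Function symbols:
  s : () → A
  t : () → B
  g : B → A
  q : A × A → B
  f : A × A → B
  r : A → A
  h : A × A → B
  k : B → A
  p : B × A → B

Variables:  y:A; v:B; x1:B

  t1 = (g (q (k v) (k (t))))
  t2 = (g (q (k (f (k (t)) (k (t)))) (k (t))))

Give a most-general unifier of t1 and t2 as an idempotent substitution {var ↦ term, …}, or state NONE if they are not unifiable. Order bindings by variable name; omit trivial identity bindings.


{v ↦ (f (k (t)) (k (t)))}


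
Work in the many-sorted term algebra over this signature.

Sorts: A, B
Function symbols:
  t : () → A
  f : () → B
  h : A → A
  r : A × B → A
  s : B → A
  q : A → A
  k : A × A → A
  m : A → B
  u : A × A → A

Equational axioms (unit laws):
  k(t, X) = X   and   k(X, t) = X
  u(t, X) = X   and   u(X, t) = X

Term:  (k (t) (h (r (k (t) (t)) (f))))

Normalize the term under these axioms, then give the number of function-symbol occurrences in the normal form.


1. (k (t) (h (r (k (t) (t)) (f))))  →  (h (r (k (t) (t)) (f)))
2. (h (r (k (t) (t)) (f)))  →  (h (r (t) (f)))
normal form: (h (r (t) (f)))

size = 4


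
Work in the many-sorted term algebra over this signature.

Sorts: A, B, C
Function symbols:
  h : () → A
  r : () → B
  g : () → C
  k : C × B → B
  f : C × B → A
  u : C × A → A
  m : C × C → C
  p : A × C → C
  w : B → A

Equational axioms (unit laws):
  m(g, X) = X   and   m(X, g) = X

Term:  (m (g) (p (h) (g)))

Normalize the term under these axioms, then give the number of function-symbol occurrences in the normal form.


size = 3

1. (m (g) (p (h) (g)))  →  (p (h) (g))
normal form: (p (h) (g))


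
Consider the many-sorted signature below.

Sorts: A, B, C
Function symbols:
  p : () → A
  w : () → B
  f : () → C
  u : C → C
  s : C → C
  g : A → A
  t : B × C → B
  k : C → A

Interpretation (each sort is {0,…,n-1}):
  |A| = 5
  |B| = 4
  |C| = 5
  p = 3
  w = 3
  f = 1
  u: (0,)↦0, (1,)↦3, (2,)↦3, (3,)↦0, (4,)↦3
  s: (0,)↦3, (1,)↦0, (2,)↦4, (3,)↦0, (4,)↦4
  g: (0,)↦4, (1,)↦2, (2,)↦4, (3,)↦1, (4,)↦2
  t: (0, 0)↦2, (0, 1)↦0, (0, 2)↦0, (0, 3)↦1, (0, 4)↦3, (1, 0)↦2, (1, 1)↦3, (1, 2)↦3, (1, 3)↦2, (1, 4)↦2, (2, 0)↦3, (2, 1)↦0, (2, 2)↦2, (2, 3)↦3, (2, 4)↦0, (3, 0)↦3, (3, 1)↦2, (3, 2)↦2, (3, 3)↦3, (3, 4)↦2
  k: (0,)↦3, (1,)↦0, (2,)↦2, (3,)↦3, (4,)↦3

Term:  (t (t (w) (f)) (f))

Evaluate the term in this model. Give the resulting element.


value = 0

  w = 3
  f = 1
  (t (w) (f)) = t(3, 1) = 2
  f = 1
  (t (t (w) (f)) (f)) = t(2, 1) = 0


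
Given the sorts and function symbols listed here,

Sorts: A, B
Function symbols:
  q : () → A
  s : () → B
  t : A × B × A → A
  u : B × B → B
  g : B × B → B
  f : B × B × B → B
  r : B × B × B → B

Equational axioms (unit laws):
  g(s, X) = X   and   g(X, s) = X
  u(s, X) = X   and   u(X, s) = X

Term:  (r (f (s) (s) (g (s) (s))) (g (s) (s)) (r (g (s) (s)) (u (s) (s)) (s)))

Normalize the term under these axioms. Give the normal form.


normal form = (r (f (s) (s) (s)) (s) (r (s) (s) (s)))

1. (r (f (s) (s) (g (s) (s))) (g (s) (s)) (r (g (s) (s)) (u (s) (s)) (s)))  →  (r (f (s) (s) (s)) (g (s) (s)) (r (g (s) (s)) (u (s) (s)) (s)))
2. (r (f (s) (s) (s)) (g (s) (s)) (r (g (s) (s)) (u (s) (s)) (s)))  →  (r (f (s) (s) (s)) (s) (r (g (s) (s)) (u (s) (s)) (s)))
3. (r (f (s) (s) (s)) (s) (r (g (s) (s)) (u (s) (s)) (s)))  →  (r (f (s) (s) (s)) (s) (r (s) (u (s) (s)) (s)))
4. (r (f (s) (s) (s)) (s) (r (s) (u (s) (s)) (s)))  →  (r (f (s) (s) (s)) (s) (r (s) (s) (s)))


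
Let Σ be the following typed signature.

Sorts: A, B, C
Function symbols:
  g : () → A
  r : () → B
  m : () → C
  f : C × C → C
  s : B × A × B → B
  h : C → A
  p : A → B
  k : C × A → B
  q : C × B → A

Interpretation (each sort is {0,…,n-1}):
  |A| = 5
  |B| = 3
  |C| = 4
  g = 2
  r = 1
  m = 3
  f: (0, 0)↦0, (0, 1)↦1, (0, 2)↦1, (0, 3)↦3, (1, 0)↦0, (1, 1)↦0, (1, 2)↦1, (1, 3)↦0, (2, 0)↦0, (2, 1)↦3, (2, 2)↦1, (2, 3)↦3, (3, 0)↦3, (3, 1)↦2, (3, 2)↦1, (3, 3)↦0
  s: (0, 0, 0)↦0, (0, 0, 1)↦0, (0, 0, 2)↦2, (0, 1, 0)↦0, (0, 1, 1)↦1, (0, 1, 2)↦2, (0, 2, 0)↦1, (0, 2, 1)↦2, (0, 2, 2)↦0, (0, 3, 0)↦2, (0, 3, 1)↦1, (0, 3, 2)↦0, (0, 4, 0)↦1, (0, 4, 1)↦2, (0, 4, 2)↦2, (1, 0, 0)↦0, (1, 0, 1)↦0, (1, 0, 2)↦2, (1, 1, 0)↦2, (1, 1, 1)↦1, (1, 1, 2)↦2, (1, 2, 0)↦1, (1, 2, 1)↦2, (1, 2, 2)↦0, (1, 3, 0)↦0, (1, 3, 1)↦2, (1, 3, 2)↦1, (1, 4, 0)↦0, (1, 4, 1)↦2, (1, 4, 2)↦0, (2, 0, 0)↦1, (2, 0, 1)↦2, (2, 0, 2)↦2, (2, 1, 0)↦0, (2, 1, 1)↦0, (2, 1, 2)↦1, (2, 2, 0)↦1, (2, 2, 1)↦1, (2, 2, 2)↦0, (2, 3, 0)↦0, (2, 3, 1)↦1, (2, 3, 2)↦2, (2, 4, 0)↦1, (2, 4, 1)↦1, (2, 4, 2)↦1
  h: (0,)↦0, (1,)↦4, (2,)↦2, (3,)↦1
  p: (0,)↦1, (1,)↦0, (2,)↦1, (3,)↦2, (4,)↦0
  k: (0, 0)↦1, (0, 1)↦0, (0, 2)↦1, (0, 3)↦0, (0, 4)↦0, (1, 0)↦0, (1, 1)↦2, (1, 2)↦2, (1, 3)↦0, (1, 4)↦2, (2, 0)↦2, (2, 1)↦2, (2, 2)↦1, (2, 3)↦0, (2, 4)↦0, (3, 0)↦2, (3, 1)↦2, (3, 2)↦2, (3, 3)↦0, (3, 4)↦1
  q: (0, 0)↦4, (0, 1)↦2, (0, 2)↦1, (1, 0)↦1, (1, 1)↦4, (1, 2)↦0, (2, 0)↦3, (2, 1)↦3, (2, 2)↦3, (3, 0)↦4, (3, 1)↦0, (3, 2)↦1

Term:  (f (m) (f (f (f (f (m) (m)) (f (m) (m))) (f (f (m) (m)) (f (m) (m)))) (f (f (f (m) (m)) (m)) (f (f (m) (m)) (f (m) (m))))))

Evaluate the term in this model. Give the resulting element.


  m = 3
  m = 3
  m = 3
  (f (m) (m)) = f(3, 3) = 0
  m = 3
  m = 3
  (f (m) (m)) = f(3, 3) = 0
  (f (f (m) (m)) (f (m) (m))) = f(0, 0) = 0
  m = 3
  m = 3
  (f (m) (m)) = f(3, 3) = 0
  m = 3
  m = 3
  (f (m) (m)) = f(3, 3) = 0
  (f (f (m) (m)) (f (m) (m))) = f(0, 0) = 0
  (f (f (f (m) (m)) (f (m) (m))) (f (f (m) (m)) (f (m) (m)))) = f(0, 0) = 0
  m = 3
  m = 3
  (f (m) (m)) = f(3, 3) = 0
  m = 3
  (f (f (m) (m)) (m)) = f(0, 3) = 3
  m = 3
  m = 3
  (f (m) (m)) = f(3, 3) = 0
  m = 3
  m = 3
  (f (m) (m)) = f(3, 3) = 0
  (f (f (m) (m)) (f (m) (m))) = f(0, 0) = 0
  (f (f (f (m) (m)) (m)) (f (f (m) (m)) (f (m) (m)))) = f(3, 0) = 3
  (f (f (f (f (m) (m)) (f (m) (m))) (f (f (m) (m)) (f (m) (m)))) (f (f (f (m) (m)) (m)) (f (f (m) (m)) (f (m) (m))))) = f(0, 3) = 3
  (f (m) (f (f (f (f (m) (m)) (f (m) (m))) (f (f (m) (m)) (f (m) (m)))) (f (f (f (m) (m)) (m)) (f (f (m) (m)) (f (m) (m)))))) = f(3, 3) = 0

value = 0


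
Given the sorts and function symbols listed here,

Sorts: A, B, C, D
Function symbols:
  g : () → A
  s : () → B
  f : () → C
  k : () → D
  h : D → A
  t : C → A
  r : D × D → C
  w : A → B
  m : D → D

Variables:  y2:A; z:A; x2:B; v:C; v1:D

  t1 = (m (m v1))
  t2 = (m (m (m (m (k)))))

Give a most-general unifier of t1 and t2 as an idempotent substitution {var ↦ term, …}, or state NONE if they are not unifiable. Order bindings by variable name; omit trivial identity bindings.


{v1 ↦ (m (m (k)))}
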